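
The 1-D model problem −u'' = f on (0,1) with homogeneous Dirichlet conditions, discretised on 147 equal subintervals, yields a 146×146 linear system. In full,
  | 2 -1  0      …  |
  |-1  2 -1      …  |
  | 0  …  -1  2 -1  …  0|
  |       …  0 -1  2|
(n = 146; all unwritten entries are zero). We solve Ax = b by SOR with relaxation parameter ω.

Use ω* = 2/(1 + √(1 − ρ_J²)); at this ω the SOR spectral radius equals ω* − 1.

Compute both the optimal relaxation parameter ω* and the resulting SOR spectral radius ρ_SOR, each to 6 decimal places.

spectrum of D⁻¹(L+U) = {cos(kπ/147) : 1≤k≤146}; ρ_J = cos(π/147) = 0.999772.
√(1 − cos²(π/147)) = sin(π/147) ≈ 0.0213698.
Young: ω* = 2/(1+√(1−ρ_J²)) = 2/(1+0.0213698) = 2/1.0213698 = 1.958155.
ρ_SOR = ω* − 1 ≈ 0.958155.

ω* = 1.958155, ρ_SOR = 0.958155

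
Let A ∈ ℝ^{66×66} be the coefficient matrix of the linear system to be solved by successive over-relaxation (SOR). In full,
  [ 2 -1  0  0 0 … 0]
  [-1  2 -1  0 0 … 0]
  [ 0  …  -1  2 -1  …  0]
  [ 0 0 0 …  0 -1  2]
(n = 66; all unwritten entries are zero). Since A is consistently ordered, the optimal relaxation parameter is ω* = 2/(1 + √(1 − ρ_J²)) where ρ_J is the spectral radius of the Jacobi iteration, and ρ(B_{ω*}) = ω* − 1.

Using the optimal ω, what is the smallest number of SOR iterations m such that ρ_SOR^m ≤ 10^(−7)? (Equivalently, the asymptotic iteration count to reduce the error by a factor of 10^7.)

m = 172

[ρ_J] n=66: ρ(B_J) = cos(π/(n+1)) = cos(π/67) = 0.9989009.
√(1−ρ_J²) simplifies to sin(π/67) = 0.0468723.
So ω* = 2/1.0468723 = 1.9104527 (Young).
ρ_SOR = ω* − 1 = 1.9104527 − 1 = 0.9104527.
m ≥ 7·ln10 / (−ln 0.9104527) = 171.810; smallest integer m = 172.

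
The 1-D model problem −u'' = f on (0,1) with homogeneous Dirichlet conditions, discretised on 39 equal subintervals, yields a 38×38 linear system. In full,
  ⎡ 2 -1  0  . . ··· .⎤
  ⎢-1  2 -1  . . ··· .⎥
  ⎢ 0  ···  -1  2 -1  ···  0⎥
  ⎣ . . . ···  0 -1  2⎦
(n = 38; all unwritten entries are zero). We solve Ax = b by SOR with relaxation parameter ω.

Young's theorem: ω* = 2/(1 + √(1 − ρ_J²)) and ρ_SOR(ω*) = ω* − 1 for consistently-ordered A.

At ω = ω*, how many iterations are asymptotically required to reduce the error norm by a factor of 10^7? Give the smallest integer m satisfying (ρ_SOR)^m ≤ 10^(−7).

m = 100

n=38: λ(B_J) = 1 − λ(A)/2 = cos(kπ/39); k=1 gives ρ_J = 0.9967573.
root = sin(π/39) = 0.0804666  (since 1−cos² = sin²).
Young: ω* = 2/(1+√(1−ρ_J²)) = 2/(1+0.0804666) = 2/1.0804666 = 1.8510521.
ρ(B_{ω*}) = ω*−1 = 0.8510521
For 7 digits: m = 7·ln10 / (−ln 0.8510521) = 16.1181/0.161282 = 99.937; round up → m = 100.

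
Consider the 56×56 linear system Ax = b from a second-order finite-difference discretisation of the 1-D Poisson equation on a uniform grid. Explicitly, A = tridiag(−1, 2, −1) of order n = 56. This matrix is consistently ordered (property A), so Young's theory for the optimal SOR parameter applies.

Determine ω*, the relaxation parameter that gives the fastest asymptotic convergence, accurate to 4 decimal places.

n=56: λ(B_J) = 1 − λ(A)/2 = cos(kπ/57); k=1 gives ρ_J = 0.9985.
√(1−ρ_J²) = |sin(π/57)| = 0.05509
[ω*] 2 ÷ (1 + 0.05509) = 2 ÷ 1.05509 = 1.8956.
[ρ_SOR] ω* − 1 = 0.8956.

ω* = 1.8956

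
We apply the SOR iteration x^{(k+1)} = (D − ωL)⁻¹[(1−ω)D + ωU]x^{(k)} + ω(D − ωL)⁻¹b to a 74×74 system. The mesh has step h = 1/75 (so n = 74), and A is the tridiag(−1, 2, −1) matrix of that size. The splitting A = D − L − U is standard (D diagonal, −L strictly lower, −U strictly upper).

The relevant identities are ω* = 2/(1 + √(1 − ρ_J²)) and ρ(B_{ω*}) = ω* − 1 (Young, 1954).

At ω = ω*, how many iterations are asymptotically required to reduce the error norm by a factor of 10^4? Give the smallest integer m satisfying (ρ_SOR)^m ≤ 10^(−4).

½·tridiag(1,0,1) at n=74: λ_k = cos(kπ/75); max |λ| at k=1 ⇒ ρ_J = cos(π/75) ≈ 0.9991228.
√(1−ρ_J²) = |sin(π/75)| = 0.0418757
ω* = 2/(1+0.0418757) = 1.9196148
and ρ(B_{ω*}) = 1.9196148 − 1 = 0.9196148.
m ≥ 4·ln10 / (−ln 0.9196148) = 109.908; smallest integer m = 110.

m = 110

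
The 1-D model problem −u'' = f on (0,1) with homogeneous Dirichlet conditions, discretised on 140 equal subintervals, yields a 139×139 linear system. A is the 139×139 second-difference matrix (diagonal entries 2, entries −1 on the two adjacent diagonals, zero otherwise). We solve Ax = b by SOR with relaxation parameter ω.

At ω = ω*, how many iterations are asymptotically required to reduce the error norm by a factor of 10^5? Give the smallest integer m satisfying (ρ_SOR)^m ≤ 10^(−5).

m = 257

½·tridiag(1,0,1) at n=139: λ_k = cos(kπ/140); max |λ| at k=1 ⇒ ρ_J = cos(π/140) ≈ 0.9997482.
root = sin(π/140) = 0.0224381  (since 1−cos² = sin²).
ω* = 2 / (1 + 0.0224381) = 2 / 1.0224381 ≈ 1.9561086.
ρ_SOR = ω* − 1 ≈ 0.9561086.
(0.9561086)^m ≤ 10^{−5}  ⇒  m·ln(0.9561086) ≤ −5·ln10  ⇒  m ≥ 256.505  ⇒  m = 257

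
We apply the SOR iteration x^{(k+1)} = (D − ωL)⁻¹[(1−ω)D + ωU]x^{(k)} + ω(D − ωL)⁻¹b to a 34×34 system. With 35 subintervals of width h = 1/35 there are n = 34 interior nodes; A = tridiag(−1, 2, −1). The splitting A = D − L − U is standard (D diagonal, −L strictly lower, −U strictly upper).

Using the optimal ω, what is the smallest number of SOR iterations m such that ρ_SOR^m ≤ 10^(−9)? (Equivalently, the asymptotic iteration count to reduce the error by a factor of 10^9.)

B_J for the 34×34 system has eigenvalues cos(kπ/35); ρ_J = cos(π/35) = 0.9959743.
√(1 − cos²(π/35)) = sin(π/35) ≈ 0.0896393.
[ω*] 2 ÷ (1 + 0.0896393) = 2 ÷ 1.0896393 = 1.8354698.
Hence ρ(B_{ω*}) = 1.8354698 − 1 = 0.8354698.
Need (0.8354698)^m ≤ 10^(−9): m ≥ 9·ln10/|ln 0.8354698| = 20.7233/0.179761 = 115.283 ⇒ m = 116.

m = 116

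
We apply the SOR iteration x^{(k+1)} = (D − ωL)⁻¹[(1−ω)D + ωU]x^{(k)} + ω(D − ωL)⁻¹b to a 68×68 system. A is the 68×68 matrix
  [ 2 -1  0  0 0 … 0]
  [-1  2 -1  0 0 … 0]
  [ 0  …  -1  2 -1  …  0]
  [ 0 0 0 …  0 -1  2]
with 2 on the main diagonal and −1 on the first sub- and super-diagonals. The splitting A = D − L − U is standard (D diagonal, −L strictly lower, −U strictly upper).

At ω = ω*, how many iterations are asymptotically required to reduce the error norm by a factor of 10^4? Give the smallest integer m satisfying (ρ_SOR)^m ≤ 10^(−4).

n=68: λ(B_J) = 1 − λ(A)/2 = cos(kπ/69); k=1 gives ρ_J = 0.9989637.
root = sin(π/69) = 0.0455146  (since 1−cos² = sin²).
ω* = 2 / (1 + 0.0455146) = 2 / 1.0455146 ≈ 1.9129336.
At ω = 1.9129336 every |λ(B_ω)| = ω−1, so ρ_SOR = 0.9129336.
ρ_SOR^m ≤ 10^(−4) ⇔ m ≥ 4·ln10/(−ln 0.9129336) = 9.21034/0.0910921 = 101.110; m = ⌈101.110⌉ = 102.

m = 102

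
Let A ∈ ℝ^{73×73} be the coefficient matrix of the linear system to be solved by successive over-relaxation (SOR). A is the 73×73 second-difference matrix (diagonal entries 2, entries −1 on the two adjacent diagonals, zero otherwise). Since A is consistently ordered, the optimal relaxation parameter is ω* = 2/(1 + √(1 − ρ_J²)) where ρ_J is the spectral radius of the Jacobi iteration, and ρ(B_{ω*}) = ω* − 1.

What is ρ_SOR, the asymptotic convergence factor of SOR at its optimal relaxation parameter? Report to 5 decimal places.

spectrum of D⁻¹(L+U) = {cos(kπ/74) : 1≤k≤73}; ρ_J = cos(π/74) = 0.99910.
√(1−ρ_J²) = |sin(π/74)| = 0.042441
[ω*] 2 ÷ (1 + 0.042441) = 2 ÷ 1.042441 = 1.91857.
ρ(B_{ω*}) = ω*−1 = 0.91857

ρ_SOR = 0.91857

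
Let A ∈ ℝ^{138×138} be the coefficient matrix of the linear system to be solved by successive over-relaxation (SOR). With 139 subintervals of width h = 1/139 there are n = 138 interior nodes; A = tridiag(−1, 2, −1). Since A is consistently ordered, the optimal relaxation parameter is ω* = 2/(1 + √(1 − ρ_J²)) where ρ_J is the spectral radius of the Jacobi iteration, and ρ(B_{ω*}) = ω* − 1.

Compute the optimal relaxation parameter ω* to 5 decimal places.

ω* = 1.95580

With n=138, ρ(Jacobi) = cos(π/139) = 0.99974.
1 − cos²(π/139) = sin²(π/139) ⇒ √(1−ρ_J²) = sin(π/139) = 0.022599.
So ω* = 2/1.022599 = 1.95580 (Young).
[ρ_SOR] ω* − 1 = 0.95580.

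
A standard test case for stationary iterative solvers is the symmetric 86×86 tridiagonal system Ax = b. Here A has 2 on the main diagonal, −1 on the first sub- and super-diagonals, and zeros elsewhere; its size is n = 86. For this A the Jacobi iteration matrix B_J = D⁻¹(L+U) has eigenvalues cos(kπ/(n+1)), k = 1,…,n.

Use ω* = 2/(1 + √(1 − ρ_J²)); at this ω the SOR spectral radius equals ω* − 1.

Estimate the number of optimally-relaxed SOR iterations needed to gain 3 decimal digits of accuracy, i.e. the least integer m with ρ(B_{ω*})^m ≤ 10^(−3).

spectrum of D⁻¹(L+U) = {cos(kπ/87) : 1≤k≤86}; ρ_J = cos(π/87) = 0.9993481.
root = sin(π/87) = 0.0361024  (since 1−cos² = sin²).
ω* = 2/(1 + 0.0361024) = 2/1.0361024 = 1.9303111.
[ρ_SOR] ω* − 1 = 0.9303111.
m ≥ 3·ln10 / (−ln 0.9303111) = 95.627; smallest integer m = 96.

m = 96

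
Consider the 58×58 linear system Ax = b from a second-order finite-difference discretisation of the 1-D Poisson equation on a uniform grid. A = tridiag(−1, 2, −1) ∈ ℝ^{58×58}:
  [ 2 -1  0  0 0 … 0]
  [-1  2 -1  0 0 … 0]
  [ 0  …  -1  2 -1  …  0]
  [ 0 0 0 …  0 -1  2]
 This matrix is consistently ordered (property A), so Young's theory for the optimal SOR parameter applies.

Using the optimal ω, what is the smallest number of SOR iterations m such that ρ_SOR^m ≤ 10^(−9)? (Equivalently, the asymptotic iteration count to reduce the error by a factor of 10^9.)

½·tridiag(1,0,1) at n=58: λ_k = cos(kπ/59); max |λ| at k=1 ⇒ ρ_J = cos(π/59) ≈ 0.9985827.
√(1−ρ_J²) simplifies to sin(π/59) = 0.0532222.
[ω*] 2 ÷ (1 + 0.0532222) = 2 ÷ 1.0532222 = 1.8989345.
At ω = 1.8989345 every |λ(B_ω)| = ω−1, so ρ_SOR = 0.8989345.
ρ_SOR^m ≤ 10^(−9) ⇔ m ≥ 9·ln10/(−ln 0.8989345) = 20.7233/0.106545 = 194.503; m = ⌈194.503⌉ = 195.

m = 195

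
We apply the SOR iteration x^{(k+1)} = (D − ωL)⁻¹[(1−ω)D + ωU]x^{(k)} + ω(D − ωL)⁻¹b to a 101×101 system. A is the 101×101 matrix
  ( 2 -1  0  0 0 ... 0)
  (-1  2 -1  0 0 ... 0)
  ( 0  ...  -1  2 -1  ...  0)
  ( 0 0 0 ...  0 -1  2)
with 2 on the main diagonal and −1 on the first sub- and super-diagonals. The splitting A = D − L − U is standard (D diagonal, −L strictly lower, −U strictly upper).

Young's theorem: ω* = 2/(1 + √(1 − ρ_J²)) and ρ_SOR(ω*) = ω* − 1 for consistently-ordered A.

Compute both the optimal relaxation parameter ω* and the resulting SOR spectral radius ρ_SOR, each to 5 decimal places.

n=101: λ(B_J) = 1 − λ(A)/2 = cos(kπ/102); k=1 gives ρ_J = 0.99953.
root = sin(π/102) = 0.030795  (since 1−cos² = sin²).
ω* = 2/(1+0.030795) = 1.94025
ρ_SOR = ω* − 1 = 1.94025 − 1 = 0.94025.

ω* = 1.94025, ρ_SOR = 0.94025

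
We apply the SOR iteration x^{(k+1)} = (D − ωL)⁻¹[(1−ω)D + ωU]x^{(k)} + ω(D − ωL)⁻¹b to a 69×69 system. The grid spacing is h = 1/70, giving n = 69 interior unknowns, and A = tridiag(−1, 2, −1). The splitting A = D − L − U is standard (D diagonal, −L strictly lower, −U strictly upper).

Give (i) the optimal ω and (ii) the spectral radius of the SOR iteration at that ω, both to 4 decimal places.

ω* = 1.9141, ρ_SOR = 0.9141

n=69: λ(B_J) = 1 − λ(A)/2 = cos(kπ/70); k=1 gives ρ_J = 0.9990.
√(1−ρ_J²) simplifies to sin(π/70) = 0.04486.
ω* = 2/(1 + 0.04486) = 2/1.04486 = 1.9141.
At ω = 1.9141 every |λ(B_ω)| = ω−1, so ρ_SOR = 0.9141.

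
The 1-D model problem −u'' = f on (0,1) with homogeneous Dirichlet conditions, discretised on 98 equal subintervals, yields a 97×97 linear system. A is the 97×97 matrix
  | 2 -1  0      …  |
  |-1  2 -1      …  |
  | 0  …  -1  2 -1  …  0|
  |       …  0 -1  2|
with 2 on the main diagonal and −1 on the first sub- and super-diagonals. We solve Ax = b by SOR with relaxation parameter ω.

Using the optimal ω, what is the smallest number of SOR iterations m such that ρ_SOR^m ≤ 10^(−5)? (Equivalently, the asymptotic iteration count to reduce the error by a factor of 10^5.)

m = 180

With n=97, ρ(Jacobi) = cos(π/98) = 0.9994862.
√(1 − cos²(π/98)) = sin(π/98) ≈ 0.0320516.
ω* = 2 / (1 + 0.0320516) = 2 / 1.0320516 ≈ 1.9378876.
ρ_SOR = ω* − 1 ≈ 0.9378876.
(0.9378876)^m ≤ 10^{−5}  ⇒  m·ln(0.9378876) ≤ −5·ln10  ⇒  m ≥ 179.538  ⇒  m = 180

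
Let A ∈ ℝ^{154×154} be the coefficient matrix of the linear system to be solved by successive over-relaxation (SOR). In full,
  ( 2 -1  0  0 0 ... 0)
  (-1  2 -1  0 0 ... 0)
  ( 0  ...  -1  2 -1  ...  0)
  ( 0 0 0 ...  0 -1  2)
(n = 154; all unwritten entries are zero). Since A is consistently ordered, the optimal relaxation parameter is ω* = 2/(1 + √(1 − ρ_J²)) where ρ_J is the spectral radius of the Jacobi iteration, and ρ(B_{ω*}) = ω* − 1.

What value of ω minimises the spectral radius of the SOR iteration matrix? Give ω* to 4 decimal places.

ω* = 1.9603

n=154: λ(B_J) = 1 − λ(A)/2 = cos(kπ/155); k=1 gives ρ_J = 0.9998.
1 − cos²(π/155) = sin²(π/155) ⇒ √(1−ρ_J²) = sin(π/155) = 0.02027.
Then 2/(1+√(1−ρ_J²)) = 2/(1+0.02027); ω* = 2/1.02027 = 1.9603.
and ρ(B_{ω*}) = 1.9603 − 1 = 0.9603.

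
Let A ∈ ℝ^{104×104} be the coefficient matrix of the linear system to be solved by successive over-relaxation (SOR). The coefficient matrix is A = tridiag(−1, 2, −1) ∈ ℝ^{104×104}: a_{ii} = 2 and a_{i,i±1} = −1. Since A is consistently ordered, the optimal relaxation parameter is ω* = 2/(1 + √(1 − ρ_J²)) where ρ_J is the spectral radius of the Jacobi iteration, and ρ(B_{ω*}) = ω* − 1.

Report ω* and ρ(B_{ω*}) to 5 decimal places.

n=104: λ(B_J) = 1 − λ(A)/2 = cos(kπ/105); k=1 gives ρ_J = 0.99955.
√(1−ρ_J²) simplifies to sin(π/105) = 0.029915.
ω* = 2 / (1 + 0.029915) = 2 / 1.029915 ≈ 1.94191.
[ρ_SOR] ω* − 1 = 0.94191.

ω* = 1.94191, ρ_SOR = 0.94191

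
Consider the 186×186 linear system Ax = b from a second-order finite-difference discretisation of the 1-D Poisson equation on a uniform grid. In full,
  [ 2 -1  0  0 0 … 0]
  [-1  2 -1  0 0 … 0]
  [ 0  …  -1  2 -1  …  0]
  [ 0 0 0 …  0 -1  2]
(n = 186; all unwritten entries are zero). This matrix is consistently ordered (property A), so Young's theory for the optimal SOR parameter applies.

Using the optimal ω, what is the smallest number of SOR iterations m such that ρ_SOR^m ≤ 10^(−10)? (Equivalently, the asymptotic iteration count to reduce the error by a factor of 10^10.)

ρ_J = max_k |cos(kπ/187)| = cos(π/187) = 0.9998589
root = sin(π/187) = 0.0167992  (since 1−cos² = sin²).
[ω*] 2 ÷ (1 + 0.0167992) = 2 ÷ 1.0167992 = 1.9669567.
Hence ρ(B_{ω*}) = 1.9669567 − 1 = 0.9669567.
(0.9669567)^m ≤ 10^{−10}  ⇒  m·ln(0.9669567) ≤ −10·ln10  ⇒  m ≥ 685.262  ⇒  m = 686

m = 686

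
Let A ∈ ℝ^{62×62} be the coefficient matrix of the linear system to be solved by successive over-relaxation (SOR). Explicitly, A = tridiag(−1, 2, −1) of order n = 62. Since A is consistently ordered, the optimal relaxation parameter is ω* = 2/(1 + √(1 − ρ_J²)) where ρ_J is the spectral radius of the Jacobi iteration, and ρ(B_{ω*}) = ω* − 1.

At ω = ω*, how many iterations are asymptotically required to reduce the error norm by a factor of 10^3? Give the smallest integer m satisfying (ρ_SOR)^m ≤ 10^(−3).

m = 70

With n=62, ρ(Jacobi) = cos(π/63) = 0.9987569.
√(1 − cos²(π/63)) = sin(π/63) ≈ 0.0498459.
Then 2/(1+√(1−ρ_J²)) = 2/(1+0.0498459); ω* = 2/1.0498459 = 1.9050415.
ρ(B_{ω*}) = ω*−1 = 0.9050415
m ≥ 3·ln10 / (−ln 0.9050415) = 69.234; smallest integer m = 70.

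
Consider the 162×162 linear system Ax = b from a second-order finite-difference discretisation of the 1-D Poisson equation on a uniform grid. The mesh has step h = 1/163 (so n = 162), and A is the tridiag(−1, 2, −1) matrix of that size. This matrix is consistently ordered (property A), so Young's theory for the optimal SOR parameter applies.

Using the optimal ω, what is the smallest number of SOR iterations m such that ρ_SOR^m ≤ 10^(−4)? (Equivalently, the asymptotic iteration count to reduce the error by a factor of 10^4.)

½·tridiag(1,0,1) at n=162: λ_k = cos(kπ/163); max |λ| at k=1 ⇒ ρ_J = cos(π/163) ≈ 0.9998143.
√(1−ρ_J²) = |sin(π/163)| = 0.0192724
[ω*] 2 ÷ (1 + 0.0192724) = 2 ÷ 1.0192724 = 1.9621840.
At ω = 1.9621840 every |λ(B_ω)| = ω−1, so ρ_SOR = 0.9621840.
Need (0.9621840)^m ≤ 10^(−4): m ≥ 4·ln10/|ln 0.9621840| = 9.21034/0.0385496 = 238.922 ⇒ m = 239.

m = 239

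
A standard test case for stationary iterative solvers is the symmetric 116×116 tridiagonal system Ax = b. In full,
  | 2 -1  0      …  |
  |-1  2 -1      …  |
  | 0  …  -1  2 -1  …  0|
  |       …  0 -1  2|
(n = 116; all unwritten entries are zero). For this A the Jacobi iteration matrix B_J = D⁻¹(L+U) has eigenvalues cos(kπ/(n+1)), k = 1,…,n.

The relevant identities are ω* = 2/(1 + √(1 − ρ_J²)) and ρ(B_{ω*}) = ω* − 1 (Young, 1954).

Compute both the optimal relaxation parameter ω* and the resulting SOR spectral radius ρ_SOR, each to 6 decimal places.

ω* = 1.947708, ρ_SOR = 0.947708

½·tridiag(1,0,1) at n=116: λ_k = cos(kπ/117); max |λ| at k=1 ⇒ ρ_J = cos(π/117) ≈ 0.999640.
√(1 − cos²(π/117)) = sin(π/117) ≈ 0.0268480.
ω* = 2/(1+0.0268480) = 1.947708
ρ(B_{ω*}) = ω*−1 = 0.947708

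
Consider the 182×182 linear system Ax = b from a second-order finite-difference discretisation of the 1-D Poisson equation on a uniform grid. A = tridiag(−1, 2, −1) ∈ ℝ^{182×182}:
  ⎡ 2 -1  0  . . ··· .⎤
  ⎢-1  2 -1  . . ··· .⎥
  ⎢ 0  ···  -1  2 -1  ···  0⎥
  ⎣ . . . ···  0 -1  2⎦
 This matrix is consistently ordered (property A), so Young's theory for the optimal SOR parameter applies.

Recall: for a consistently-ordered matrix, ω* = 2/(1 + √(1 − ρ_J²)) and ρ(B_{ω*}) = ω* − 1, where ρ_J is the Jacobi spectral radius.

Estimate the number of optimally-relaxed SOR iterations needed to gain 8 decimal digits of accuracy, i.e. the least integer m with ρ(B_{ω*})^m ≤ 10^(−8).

m = 537

[ρ_J] n=182: ρ(B_J) = cos(π/(n+1)) = cos(π/183) = 0.9998526.
1 − cos²(π/183) = sin²(π/183) ⇒ √(1−ρ_J²) = sin(π/183) = 0.0171663.
So ω* = 2/1.0171663 = 1.9662468 (Young).
At ω = 1.9662468 every |λ(B_ω)| = ω−1, so ρ_SOR = 0.9662468.
For 8 digits: m = 8·ln10 / (−ln 0.9662468) = 18.4207/0.034336 = 536.484; round up → m = 537.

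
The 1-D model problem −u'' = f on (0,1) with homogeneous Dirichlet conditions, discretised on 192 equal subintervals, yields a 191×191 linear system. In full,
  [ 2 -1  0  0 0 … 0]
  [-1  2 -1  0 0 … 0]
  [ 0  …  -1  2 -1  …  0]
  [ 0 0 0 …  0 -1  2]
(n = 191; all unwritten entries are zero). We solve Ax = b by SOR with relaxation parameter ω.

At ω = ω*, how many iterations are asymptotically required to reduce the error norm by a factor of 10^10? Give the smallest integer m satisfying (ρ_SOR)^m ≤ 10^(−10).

m = 704

spectrum of D⁻¹(L+U) = {cos(kπ/192) : 1≤k≤191}; ρ_J = cos(π/192) = 0.9998661.
√(1 − cos²(π/192)) = sin(π/192) ≈ 0.0163617.
[ω*] 2 ÷ (1 + 0.0163617) = 2 ÷ 1.0163617 = 1.9678034.
ρ_SOR = ω* − 1 = 1.9678034 − 1 = 0.9678034.
For 10 digits: m = 10·ln10 / (−ln 0.9678034) = 23.0259/0.0327263 = 703.590; round up → m = 704.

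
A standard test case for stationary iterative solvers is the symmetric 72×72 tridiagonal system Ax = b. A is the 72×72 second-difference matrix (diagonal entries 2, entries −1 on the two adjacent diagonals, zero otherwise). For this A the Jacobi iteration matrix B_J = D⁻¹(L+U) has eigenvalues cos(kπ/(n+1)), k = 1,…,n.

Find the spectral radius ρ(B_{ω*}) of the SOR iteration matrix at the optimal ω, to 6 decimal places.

ρ_SOR = 0.917505

B_J for the 72×72 system has eigenvalues cos(kπ/73); ρ_J = cos(π/73) = 0.999074.
1 − cos²(π/73) = sin²(π/73) ⇒ √(1−ρ_J²) = sin(π/73) = 0.0430222.
Young: ω* = 2/(1+√(1−ρ_J²)) = 2/(1+0.0430222) = 2/1.0430222 = 1.917505.
Hence ρ(B_{ω*}) = 1.917505 − 1 = 0.917505.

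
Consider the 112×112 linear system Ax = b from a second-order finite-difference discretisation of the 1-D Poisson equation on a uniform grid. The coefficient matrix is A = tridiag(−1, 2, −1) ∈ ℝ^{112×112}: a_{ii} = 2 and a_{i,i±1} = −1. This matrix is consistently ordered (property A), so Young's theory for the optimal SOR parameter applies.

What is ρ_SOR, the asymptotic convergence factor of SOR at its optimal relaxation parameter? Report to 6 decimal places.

spectrum of D⁻¹(L+U) = {cos(kπ/113) : 1≤k≤112}; ρ_J = cos(π/113) = 0.999614.
√(1 − cos²(π/113)) = sin(π/113) ≈ 0.0277981.
Then 2/(1+√(1−ρ_J²)) = 2/(1+0.0277981); ω* = 2/1.0277981 = 1.945907.
ρ(B_{ω*}) = ω*−1 = 0.945907

ρ_SOR = 0.945907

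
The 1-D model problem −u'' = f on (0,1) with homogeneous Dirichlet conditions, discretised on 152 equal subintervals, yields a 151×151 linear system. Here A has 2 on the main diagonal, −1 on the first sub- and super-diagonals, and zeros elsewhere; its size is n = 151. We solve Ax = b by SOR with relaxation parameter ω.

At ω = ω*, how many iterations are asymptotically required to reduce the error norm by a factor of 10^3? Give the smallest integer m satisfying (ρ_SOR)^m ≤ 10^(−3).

ρ_J = max_k |cos(kπ/152)| = cos(π/152) = 0.9997864
√(1−ρ_J²) simplifies to sin(π/152) = 0.0206669.
Then 2/(1+√(1−ρ_J²)) = 2/(1+0.0206669); ω* = 2/1.0206669 = 1.9595031.
[ρ_SOR] ω* − 1 = 0.9595031.
For 3 digits: m = 3·ln10 / (−ln 0.9595031) = 6.90776/0.0413397 = 167.097; round up → m = 168.

m = 168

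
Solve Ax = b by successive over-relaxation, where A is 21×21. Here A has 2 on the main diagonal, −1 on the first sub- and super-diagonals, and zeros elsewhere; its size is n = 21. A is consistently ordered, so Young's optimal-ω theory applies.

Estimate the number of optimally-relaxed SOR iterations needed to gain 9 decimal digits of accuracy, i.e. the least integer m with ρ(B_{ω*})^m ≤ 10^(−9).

n=21: λ(B_J) = 1 − λ(A)/2 = cos(kπ/22); k=1 gives ρ_J = 0.9898214.
√(1−ρ_J²) = |sin(π/22)| = 0.1423148
ω* = 2/(1+0.1423148) = 1.7508309
[ρ_SOR] ω* − 1 = 0.7508309.
ρ_SOR^m ≤ 10^(−9) ⇔ m ≥ 9·ln10/(−ln 0.7508309) = 20.7233/0.286575 = 72.314; m = ⌈72.314⌉ = 73.

m = 73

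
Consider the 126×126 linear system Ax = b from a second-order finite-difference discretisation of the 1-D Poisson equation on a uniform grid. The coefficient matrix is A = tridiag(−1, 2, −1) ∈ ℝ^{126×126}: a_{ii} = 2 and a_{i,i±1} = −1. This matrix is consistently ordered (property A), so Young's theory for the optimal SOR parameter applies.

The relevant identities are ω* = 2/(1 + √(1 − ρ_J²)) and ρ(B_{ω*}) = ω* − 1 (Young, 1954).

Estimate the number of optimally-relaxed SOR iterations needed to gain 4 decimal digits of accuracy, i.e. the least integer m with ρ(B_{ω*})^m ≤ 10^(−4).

m = 187

B_J for the 126×126 system has eigenvalues cos(kπ/127); ρ_J = cos(π/127) = 0.9996941.
√(1 − cos²(π/127)) = sin(π/127) ≈ 0.0247344.
So ω* = 2/1.0247344 = 1.9517252 (Young).
At ω = 1.9517252 every |λ(B_ω)| = ω−1, so ρ_SOR = 0.9517252.
For 4 digits: m = 4·ln10 / (−ln 0.9517252) = 9.21034/0.0494789 = 186.147; round up → m = 187.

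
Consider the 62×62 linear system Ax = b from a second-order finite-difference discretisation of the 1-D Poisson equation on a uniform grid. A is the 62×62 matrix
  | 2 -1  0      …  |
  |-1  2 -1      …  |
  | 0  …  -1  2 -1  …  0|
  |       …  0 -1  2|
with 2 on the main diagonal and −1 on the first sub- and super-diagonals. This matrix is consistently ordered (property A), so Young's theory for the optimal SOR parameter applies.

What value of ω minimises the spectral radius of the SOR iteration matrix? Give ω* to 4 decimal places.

[ρ_J] n=62: ρ(B_J) = cos(π/(n+1)) = cos(π/63) = 0.9988.
root = sin(π/63) = 0.04985  (since 1−cos² = sin²).
ω* = 2/(1 + 0.04985) = 2/1.04985 = 1.9050.
ρ_SOR = ω* − 1 ≈ 0.9050.

ω* = 1.9050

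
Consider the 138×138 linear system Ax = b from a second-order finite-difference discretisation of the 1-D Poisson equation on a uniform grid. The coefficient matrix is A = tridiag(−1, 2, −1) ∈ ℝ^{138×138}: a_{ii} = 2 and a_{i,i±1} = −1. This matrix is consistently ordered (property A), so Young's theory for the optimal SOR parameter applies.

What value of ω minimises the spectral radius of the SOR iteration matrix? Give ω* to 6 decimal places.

½·tridiag(1,0,1) at n=138: λ_k = cos(kπ/139); max |λ| at k=1 ⇒ ρ_J = cos(π/139) ≈ 0.999745.
√(1 − cos²(π/139)) = sin(π/139) ≈ 0.0225995.
Then 2/(1+√(1−ρ_J²)) = 2/(1+0.0225995); ω* = 2/1.0225995 = 1.955800.
ρ_SOR = ω* − 1 ≈ 0.955800.

ω* = 1.955800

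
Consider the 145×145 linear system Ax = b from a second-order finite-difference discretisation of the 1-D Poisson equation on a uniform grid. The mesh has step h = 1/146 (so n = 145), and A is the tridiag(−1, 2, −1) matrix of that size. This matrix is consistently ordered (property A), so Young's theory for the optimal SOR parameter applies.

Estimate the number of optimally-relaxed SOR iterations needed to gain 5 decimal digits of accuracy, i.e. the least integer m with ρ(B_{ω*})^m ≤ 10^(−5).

[ρ_J] n=145: ρ(B_J) = cos(π/(n+1)) = cos(π/146) = 0.9997685.
√(1−ρ_J²) = |sin(π/146)| = 0.0215161
Young: ω* = 2/(1+√(1−ρ_J²)) = 2/(1+0.0215161) = 2/1.0215161 = 1.9578742.
ρ_SOR = ω* − 1 = 1.9578742 − 1 = 0.9578742.
For 5 digits: m = 5·ln10 / (−ln 0.9578742) = 11.5129/0.0430388 = 267.500; round up → m = 268.

m = 268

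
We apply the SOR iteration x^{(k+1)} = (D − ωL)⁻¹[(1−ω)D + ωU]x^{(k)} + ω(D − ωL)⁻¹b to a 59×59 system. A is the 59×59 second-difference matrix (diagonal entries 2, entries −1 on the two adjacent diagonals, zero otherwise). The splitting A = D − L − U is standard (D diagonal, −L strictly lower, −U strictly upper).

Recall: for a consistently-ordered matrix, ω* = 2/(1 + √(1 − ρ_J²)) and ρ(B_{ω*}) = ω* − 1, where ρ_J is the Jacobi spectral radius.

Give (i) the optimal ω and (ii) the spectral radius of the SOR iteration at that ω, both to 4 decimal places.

n=59: λ(B_J) = 1 − λ(A)/2 = cos(kπ/60); k=1 gives ρ_J = 0.9986.
√(1 − cos²(π/60)) = sin(π/60) ≈ 0.05234.
ω* = 2 / (1 + 0.05234) = 2 / 1.05234 ≈ 1.9005.
[ρ_SOR] ω* − 1 = 0.9005.

ω* = 1.9005, ρ_SOR = 0.9005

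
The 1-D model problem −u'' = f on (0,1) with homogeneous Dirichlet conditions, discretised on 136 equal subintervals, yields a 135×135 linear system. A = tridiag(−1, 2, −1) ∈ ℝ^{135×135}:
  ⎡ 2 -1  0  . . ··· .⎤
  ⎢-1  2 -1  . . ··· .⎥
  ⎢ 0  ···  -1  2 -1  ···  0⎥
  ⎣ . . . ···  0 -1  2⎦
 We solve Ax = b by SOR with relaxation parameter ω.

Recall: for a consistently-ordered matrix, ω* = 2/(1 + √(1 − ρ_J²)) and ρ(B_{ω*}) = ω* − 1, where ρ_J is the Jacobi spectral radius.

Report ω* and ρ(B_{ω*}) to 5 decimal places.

n=135: λ(B_J) = 1 − λ(A)/2 = cos(kπ/136); k=1 gives ρ_J = 0.99973.
root = sin(π/136) = 0.023098  (since 1−cos² = sin²).
ω* = 2/(1 + 0.023098) = 2/1.023098 = 1.95485.
At ω = 1.95485 every |λ(B_ω)| = ω−1, so ρ_SOR = 0.95485.

ω* = 1.95485, ρ_SOR = 0.95485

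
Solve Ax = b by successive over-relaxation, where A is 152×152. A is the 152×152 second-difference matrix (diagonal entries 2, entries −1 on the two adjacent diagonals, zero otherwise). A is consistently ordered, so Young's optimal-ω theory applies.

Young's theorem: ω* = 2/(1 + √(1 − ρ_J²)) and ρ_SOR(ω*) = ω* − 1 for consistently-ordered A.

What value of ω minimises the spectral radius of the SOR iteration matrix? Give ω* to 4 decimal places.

B_J for the 152×152 system has eigenvalues cos(kπ/153); ρ_J = cos(π/153) = 0.9998.
1 − cos²(π/153) = sin²(π/153) ⇒ √(1−ρ_J²) = sin(π/153) = 0.02053.
ω* = 2/(1 + 0.02053) = 2/1.02053 = 1.9598.
ρ(B_{ω*}) = ω*−1 = 0.9598

ω* = 1.9598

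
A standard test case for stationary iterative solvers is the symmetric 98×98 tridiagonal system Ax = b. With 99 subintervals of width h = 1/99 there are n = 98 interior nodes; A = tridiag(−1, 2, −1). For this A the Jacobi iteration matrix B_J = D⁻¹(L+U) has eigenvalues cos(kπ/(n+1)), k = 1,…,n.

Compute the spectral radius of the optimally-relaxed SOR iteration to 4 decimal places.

ρ_J = max_k |cos(kπ/99)| = cos(π/99) = 0.9995
√(1−ρ_J²) simplifies to sin(π/99) = 0.03173.
Young: ω* = 2/(1+√(1−ρ_J²)) = 2/(1+0.03173) = 2/1.03173 = 1.9385.
At ω = 1.9385 every |λ(B_ω)| = ω−1, so ρ_SOR = 0.9385.

ρ_SOR = 0.9385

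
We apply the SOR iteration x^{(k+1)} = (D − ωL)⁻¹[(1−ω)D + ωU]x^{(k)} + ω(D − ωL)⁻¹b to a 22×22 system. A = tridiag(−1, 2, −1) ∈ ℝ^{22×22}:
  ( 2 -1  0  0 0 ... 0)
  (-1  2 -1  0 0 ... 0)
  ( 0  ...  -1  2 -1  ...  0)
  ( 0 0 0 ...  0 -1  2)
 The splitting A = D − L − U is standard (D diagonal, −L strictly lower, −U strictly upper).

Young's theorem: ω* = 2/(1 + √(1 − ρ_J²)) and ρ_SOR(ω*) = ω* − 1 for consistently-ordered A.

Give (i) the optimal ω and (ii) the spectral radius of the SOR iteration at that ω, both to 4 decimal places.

ω* = 1.7603, ρ_SOR = 0.7603

[ρ_J] n=22: ρ(B_J) = cos(π/(n+1)) = cos(π/23) = 0.9907.
√(1−ρ_J²) simplifies to sin(π/23) = 0.13617.
So ω* = 2/1.13617 = 1.7603 (Young).
and ρ(B_{ω*}) = 1.7603 − 1 = 0.7603.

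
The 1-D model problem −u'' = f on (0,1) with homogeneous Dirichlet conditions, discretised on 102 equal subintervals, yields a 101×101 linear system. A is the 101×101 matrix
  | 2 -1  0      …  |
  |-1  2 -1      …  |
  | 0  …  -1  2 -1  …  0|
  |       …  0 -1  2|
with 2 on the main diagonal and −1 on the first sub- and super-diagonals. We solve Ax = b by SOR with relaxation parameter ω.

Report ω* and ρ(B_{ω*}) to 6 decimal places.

[ρ_J] n=101: ρ(B_J) = cos(π/(n+1)) = cos(π/102) = 0.999526.
root = sin(π/102) = 0.0307951  (since 1−cos² = sin²).
Young: ω* = 2/(1+√(1−ρ_J²)) = 2/(1+0.0307951) = 2/1.0307951 = 1.940250.
ρ_SOR = ω* − 1 = 1.940250 − 1 = 0.940250.

ω* = 1.940250, ρ_SOR = 0.940250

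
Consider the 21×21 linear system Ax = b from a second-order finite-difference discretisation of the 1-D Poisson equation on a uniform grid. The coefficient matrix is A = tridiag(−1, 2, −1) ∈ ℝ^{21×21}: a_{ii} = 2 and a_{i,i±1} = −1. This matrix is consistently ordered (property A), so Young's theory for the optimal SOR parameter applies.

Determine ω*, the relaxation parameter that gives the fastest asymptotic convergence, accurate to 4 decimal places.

ρ_J = max_k |cos(kπ/22)| = cos(π/22) = 0.9898
√(1 − cos²(π/22)) = sin(π/22) ≈ 0.14231.
ω* = 2 / (1 + 0.14231) = 2 / 1.14231 ≈ 1.7508.
At ω = 1.7508 every |λ(B_ω)| = ω−1, so ρ_SOR = 0.7508.

ω* = 1.7508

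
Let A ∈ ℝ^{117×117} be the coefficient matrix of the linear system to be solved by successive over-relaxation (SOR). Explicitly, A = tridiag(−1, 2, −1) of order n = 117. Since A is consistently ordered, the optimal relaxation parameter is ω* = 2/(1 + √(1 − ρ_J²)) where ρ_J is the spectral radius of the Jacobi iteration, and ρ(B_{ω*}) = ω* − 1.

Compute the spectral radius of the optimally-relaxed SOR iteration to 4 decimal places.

spectrum of D⁻¹(L+U) = {cos(kπ/118) : 1≤k≤117}; ρ_J = cos(π/118) = 0.9996.
root = sin(π/118) = 0.02662  (since 1−cos² = sin²).
ω* = 2 / (1 + 0.02662) = 2 / 1.02662 ≈ 1.9481.
Hence ρ(B_{ω*}) = 1.9481 − 1 = 0.9481.

ρ_SOR = 0.9481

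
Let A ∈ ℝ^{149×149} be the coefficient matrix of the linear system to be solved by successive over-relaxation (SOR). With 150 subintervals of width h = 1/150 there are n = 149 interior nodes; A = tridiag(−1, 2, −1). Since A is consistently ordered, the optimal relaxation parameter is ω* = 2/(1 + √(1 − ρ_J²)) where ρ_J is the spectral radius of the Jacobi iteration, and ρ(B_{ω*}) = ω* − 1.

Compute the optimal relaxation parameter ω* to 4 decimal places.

B_J for the 149×149 system has eigenvalues cos(kπ/150); ρ_J = cos(π/150) = 0.9998.
√(1−ρ_J²) simplifies to sin(π/150) = 0.02094.
Young: ω* = 2/(1+√(1−ρ_J²)) = 2/(1+0.02094) = 2/1.02094 = 1.9590.
[ρ_SOR] ω* − 1 = 0.9590.

ω* = 1.9590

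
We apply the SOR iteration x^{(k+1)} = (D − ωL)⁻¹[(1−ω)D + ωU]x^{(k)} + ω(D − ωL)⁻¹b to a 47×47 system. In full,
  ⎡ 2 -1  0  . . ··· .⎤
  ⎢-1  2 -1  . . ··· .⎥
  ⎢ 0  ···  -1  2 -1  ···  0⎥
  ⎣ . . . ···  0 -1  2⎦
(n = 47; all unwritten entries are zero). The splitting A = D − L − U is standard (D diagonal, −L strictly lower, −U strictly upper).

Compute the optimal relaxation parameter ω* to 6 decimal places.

With n=47, ρ(Jacobi) = cos(π/48) = 0.997859.
√(1−ρ_J²) = |sin(π/48)| = 0.0654031
ω* = 2/(1+0.0654031) = 1.877224
ρ_SOR = ω* − 1 = 1.877224 − 1 = 0.877224.

ω* = 1.877224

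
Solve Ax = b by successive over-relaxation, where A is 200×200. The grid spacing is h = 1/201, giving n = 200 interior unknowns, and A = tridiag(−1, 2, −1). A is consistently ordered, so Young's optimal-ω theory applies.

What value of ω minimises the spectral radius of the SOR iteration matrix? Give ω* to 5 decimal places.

ρ_J = max_k |cos(kπ/201)| = cos(π/201) = 0.99988
1 − cos²(π/201) = sin²(π/201) ⇒ √(1−ρ_J²) = sin(π/201) = 0.015629.
ω* = 2 / (1 + 0.015629) = 2 / 1.015629 ≈ 1.96922.
Hence ρ(B_{ω*}) = 1.96922 − 1 = 0.96922.

ω* = 1.96922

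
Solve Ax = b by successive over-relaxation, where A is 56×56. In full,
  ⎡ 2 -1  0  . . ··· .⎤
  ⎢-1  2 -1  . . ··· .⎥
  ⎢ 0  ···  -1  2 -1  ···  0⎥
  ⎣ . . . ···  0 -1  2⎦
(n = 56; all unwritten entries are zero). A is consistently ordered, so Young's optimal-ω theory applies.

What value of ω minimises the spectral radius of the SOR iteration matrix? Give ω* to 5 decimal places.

With n=56, ρ(Jacobi) = cos(π/57) = 0.99848.
√(1 − cos²(π/57)) = sin(π/57) ≈ 0.055088.
So ω* = 2/1.055088 = 1.89558 (Young).
[ρ_SOR] ω* − 1 = 0.89558.

ω* = 1.89558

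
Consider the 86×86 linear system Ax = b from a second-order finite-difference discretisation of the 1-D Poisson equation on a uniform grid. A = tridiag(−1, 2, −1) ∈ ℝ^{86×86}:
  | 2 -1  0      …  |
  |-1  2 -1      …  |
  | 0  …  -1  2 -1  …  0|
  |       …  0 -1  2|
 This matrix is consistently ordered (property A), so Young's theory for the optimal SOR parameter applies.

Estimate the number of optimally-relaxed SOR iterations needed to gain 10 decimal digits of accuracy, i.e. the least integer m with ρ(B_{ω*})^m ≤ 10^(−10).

[ρ_J] n=86: ρ(B_J) = cos(π/(n+1)) = cos(π/87) = 0.9993481.
√(1 − cos²(π/87)) = sin(π/87) ≈ 0.0361024.
ω* = 2/(1+0.0361024) = 1.9303111
ρ_SOR = ω* − 1 ≈ 0.9303111.
ρ_SOR^m ≤ 10^(−10) ⇔ m ≥ 10·ln10/(−ln 0.9303111) = 23.0259/0.0722362 = 318.758; m = ⌈318.758⌉ = 319.

m = 319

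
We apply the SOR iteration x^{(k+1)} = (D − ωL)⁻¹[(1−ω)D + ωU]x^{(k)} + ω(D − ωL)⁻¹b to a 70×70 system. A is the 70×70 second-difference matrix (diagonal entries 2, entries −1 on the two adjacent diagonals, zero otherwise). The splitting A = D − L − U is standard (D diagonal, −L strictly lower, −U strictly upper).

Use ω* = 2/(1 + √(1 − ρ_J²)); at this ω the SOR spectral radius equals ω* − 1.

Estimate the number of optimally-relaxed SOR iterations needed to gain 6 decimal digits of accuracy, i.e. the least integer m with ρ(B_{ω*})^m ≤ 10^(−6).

spectrum of D⁻¹(L+U) = {cos(kπ/71) : 1≤k≤70}; ρ_J = cos(π/71) = 0.9990212.
root = sin(π/71) = 0.0442333  (since 1−cos² = sin²).
So ω* = 2/1.0442333 = 1.9152808 (Young).
At ω = 1.9152808 every |λ(B_ω)| = ω−1, so ρ_SOR = 0.9152808.
For 6 digits: m = 6·ln10 / (−ln 0.9152808) = 13.8155/0.0885244 = 156.064; round up → m = 157.

m = 157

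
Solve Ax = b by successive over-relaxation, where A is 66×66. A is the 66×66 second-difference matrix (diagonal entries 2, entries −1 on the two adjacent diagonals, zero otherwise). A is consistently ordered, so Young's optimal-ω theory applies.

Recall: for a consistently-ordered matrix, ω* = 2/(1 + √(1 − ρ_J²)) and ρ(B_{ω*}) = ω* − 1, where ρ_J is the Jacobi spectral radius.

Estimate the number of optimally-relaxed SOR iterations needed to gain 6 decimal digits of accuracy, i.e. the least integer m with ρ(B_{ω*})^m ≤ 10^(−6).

m = 148

n=66: λ(B_J) = 1 − λ(A)/2 = cos(kπ/67); k=1 gives ρ_J = 0.9989009.
√(1 − cos²(π/67)) = sin(π/67) ≈ 0.0468723.
[ω*] 2 ÷ (1 + 0.0468723) = 2 ÷ 1.0468723 = 1.9104527.
ρ_SOR = ω* − 1 = 1.9104527 − 1 = 0.9104527.
ρ_SOR^m ≤ 10^(−6) ⇔ m ≥ 6·ln10/(−ln 0.9104527) = 13.8155/0.0938133 = 147.266; m = ⌈147.266⌉ = 148.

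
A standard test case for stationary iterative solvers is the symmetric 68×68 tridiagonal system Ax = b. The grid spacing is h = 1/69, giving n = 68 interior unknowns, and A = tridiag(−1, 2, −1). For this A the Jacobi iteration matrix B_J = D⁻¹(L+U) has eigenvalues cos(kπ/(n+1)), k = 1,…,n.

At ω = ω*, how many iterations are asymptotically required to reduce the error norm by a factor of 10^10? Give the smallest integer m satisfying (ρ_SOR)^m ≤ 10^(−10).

m = 253

[ρ_J] n=68: ρ(B_J) = cos(π/(n+1)) = cos(π/69) = 0.9989637.
√(1−ρ_J²) = |sin(π/69)| = 0.0455146
Then 2/(1+√(1−ρ_J²)) = 2/(1+0.0455146); ω* = 2/1.0455146 = 1.9129336.
Hence ρ(B_{ω*}) = 1.9129336 − 1 = 0.9129336.
(0.9129336)^m ≤ 10^{−10}  ⇒  m·ln(0.9129336) ≤ −10·ln10  ⇒  m ≥ 252.776  ⇒  m = 253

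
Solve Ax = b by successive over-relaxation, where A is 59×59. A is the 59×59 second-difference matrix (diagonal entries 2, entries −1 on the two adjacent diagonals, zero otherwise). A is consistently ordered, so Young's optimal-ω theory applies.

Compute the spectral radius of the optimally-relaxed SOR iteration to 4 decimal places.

ρ_J = max_k |cos(kπ/60)| = cos(π/60) = 0.9986
√(1−ρ_J²) simplifies to sin(π/60) = 0.05234.
[ω*] 2 ÷ (1 + 0.05234) = 2 ÷ 1.05234 = 1.9005.
At ω = 1.9005 every |λ(B_ω)| = ω−1, so ρ_SOR = 0.9005.

ρ_SOR = 0.9005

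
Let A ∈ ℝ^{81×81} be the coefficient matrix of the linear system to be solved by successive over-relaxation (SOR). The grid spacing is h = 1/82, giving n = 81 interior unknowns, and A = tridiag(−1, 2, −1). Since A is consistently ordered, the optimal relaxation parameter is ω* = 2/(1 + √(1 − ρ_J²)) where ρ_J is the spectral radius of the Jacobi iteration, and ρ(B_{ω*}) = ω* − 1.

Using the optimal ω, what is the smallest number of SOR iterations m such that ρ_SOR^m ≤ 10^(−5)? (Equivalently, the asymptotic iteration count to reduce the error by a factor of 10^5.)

m = 151

spectrum of D⁻¹(L+U) = {cos(kπ/82) : 1≤k≤81}; ρ_J = cos(π/82) = 0.9992662.
root = sin(π/82) = 0.0383027  (since 1−cos² = sin²).
ω* = 2 / (1 + 0.0383027) = 2 / 1.0383027 ≈ 1.9262206.
Hence ρ(B_{ω*}) = 1.9262206 − 1 = 0.9262206.
5·ln10 = 11.5129; −ln(0.9262206) = 0.0766428; m = ⌈11.5129/0.0766428⌉ = ⌈150.215⌉ = 151.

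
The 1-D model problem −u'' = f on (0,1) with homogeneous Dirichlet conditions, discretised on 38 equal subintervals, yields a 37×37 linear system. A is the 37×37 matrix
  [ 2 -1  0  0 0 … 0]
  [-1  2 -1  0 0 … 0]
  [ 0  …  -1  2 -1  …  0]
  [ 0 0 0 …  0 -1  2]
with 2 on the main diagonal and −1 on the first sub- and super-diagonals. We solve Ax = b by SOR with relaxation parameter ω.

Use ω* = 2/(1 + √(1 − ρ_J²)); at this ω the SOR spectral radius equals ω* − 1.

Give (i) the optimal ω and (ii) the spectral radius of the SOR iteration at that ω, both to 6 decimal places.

ω* = 1.847440, ρ_SOR = 0.847440

With n=37, ρ(Jacobi) = cos(π/38) = 0.996584.
√(1−ρ_J²) simplifies to sin(π/38) = 0.0825793.
So ω* = 2/1.0825793 = 1.847440 (Young).
At ω = 1.847440 every |λ(B_ω)| = ω−1, so ρ_SOR = 0.847440.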